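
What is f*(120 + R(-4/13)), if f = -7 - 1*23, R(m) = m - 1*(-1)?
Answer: -47070/13 ≈ -3620.8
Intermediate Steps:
R(m) = 1 + m (R(m) = m + 1 = 1 + m)
f = -30 (f = -7 - 23 = -30)
f*(120 + R(-4/13)) = -30*(120 + (1 - 4/13)) = -30*(120 + 9/13) = -30*1569/13 = -47070/13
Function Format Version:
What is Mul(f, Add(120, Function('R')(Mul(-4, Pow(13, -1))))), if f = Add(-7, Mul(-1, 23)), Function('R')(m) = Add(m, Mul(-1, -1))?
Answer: Rational(-47070, 13) ≈ -3620.8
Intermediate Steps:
Function('R')(m) = Add(1, m) (Function('R')(m) = Add(m, 1) = Add(1, m))
f = -30 (f = Add(-7, -23) = -30)
Mul(f, Add(120, Function('R')(Mul(-4, Pow(13, -1))))) = Mul(-30, Add(120, Add(1, Mul(-4, Pow(13, -1))))) = Mul(-30, Add(120, Add(1, Mul(-4, Rational(1, 13))))) = Mul(-30, Add(120, Add(1, Rational(-4, 13)))) = Mul(-30, Add(120, Rational(9, 13))) = Mul(-30, Rational(1569, 13)) = Rational(-47070, 13)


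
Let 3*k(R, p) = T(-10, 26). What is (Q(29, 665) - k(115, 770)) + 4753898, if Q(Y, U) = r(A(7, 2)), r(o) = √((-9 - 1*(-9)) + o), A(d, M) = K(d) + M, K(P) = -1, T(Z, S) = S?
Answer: 14261671/3 ≈ 4.7539e+6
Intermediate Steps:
k(R, p) = 26/3 (k(R, p) = (⅓)*26 = 26/3)
A(d, M) = -1 + M
r(o) = √o (r(o) = √((-9 + 9) + o) = √(0 + o) = √o)
Q(Y, U) = 1 (Q(Y, U) = √(-1 + 2) = √1 = 1)
(Q(29, 665) - k(115, 770)) + 4753898 = (1 - 1*26/3) + 4753898 = (1 - 26/3) + 4753898 = -23/3 + 4753898 = 14261671/3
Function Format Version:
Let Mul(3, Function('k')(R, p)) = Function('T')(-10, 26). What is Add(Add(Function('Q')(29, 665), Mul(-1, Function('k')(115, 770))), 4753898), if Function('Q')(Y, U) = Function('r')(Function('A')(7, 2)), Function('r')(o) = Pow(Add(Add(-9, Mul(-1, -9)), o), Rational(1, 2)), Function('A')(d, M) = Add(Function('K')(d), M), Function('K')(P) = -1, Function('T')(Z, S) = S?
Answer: Rational(14261671, 3) ≈ 4.7539e+6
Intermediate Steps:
Function('k')(R, p) = Rational(26, 3) (Function('k')(R, p) = Mul(Rational(1, 3), 26) = Rational(26, 3))
Function('A')(d, M) = Add(-1, M)
Function('r')(o) = Pow(o, Rational(1, 2)) (Function('r')(o) = Pow(Add(Add(-9, 9), o), Rational(1, 2)) = Pow(Add(0, o), Rational(1, 2)) = Pow(o, Rational(1, 2)))
Function('Q')(Y, U) = 1 (Function('Q')(Y, U) = Pow(Add(-1, 2), Rational(1, 2)) = Pow(1, Rational(1, 2)) = 1)
Add(Add(Function('Q')(29, 665), Mul(-1, Function('k')(115, 770))), 4753898) = Add(Add(1, Mul(-1, Rational(26, 3))), 4753898) = Add(Add(1, Rational(-26, 3)), 4753898) = Add(Rational(-23, 3), 4753898) = Rational(14261671, 3)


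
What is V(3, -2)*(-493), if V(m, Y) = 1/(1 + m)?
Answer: -493/4 ≈ -123.25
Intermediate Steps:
V(3, -2)*(-493) = -493/(1 + 3) = -493/4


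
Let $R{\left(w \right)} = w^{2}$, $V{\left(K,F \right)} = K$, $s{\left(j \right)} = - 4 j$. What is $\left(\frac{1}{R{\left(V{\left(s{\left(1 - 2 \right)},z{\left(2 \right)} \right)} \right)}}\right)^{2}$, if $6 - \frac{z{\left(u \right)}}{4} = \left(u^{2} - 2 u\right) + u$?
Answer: $\frac{1}{256} \approx 0.0039063$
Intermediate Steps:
$z{\left(u \right)} = 24 - 4 u^{2} + 4 u$ ($z{\left(u \right)} = 24 - 4 \left(\left(u^{2} - 2 u\right) + u\right) = 24 - 4 \left(u^{2} - u\right) = 24 - \left(- 4 u + 4 u^{2}\right) = 24 - 4 u^{2} + 4 u$)
$\left(\frac{1}{R{\left(V{\left(s{\left(1 - 2 \right)},z{\left(2 \right)} \right)} \right)}}\right)^{2} = \left(\frac{1}{\left(- 4 \left(1 - 2\right)\right)^{2}}\right)^{2} = \left(\frac{1}{\left(\left(-4\right) \left(-1\right)\right)^{2}}\right)^{2} = \left(\frac{1}{4^{2}}\right)^{2} = \left(\frac{1}{16}\right)^{2} = \frac{1}{256}$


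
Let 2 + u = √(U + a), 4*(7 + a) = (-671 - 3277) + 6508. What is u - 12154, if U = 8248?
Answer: -12156 + √8881 ≈ -12062.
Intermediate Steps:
a = 633 (a = -7 + ((-671 - 3277) + 6508)/4 = -7 + (-3948 + 6508)/4 = -7 + (¼)*2560 = -7 + 640 = 633)
u = -2 + √8881 (u = -2 + √(8248 + 633) = -2 + √8881 ≈ 92.239)
u - 12154 = (-2 + √8881) - 12154 = -12156 + √8881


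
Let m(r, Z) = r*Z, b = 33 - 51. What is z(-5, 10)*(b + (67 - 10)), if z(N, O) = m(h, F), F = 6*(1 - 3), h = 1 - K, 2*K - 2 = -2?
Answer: -468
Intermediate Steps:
K = 0 (K = 1 + (½)*(-2) = 1 - 1 = 0)
h = 1 (h = 1 - 1*0 = 1 + 0 = 1)
b = -18
F = -12 (F = 6*(-2) = -12)
m(r, Z) = Z*r
z(N, O) = -12 (z(N, O) = -12*1 = -12)
z(-5, 10)*(b + (67 - 10)) = -12*(-18 + (67 - 10)) = -12*(-18 + 57) = -12*39 = -468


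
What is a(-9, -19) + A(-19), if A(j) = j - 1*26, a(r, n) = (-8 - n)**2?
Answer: 76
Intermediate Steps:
A(j) = -26 + j (A(j) = j - 26 = -26 + j)
a(-9, -19) + A(-19) = (8 - 19)**2 + (-26 - 19) = (-11)**2 - 45 = 121 - 45 = 76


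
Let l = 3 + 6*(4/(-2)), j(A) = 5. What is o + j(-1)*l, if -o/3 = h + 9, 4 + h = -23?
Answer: 9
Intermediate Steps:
h = -27 (h = -4 - 23 = -27)
o = 54 (o = -3*(-27 + 9) = -3*(-18) = 54)
l = -9 (l = 3 + 6*(4*(-½)) = 3 + 6*(-2) = 3 - 12 = -9)
o + j(-1)*l = 54 + 5*(-9) = 54 - 45 = 9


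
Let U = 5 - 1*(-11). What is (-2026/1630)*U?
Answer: -16208/815 ≈ -19.887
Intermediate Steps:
U = 16 (U = 5 + 11 = 16)
(-2026/1630)*U = -2026/1630*16 = -2026*1/1630*16 = -1013/815*16 = -16208/815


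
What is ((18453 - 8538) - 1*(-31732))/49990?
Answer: 41647/49990 ≈ 0.83311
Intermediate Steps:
((18453 - 8538) - 1*(-31732))/49990 = (9915 + 31732)*(1/49990) = 41647*(1/49990) = 41647/49990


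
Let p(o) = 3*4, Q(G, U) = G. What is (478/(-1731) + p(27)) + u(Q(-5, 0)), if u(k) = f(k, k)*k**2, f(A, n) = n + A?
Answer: -412456/1731 ≈ -238.28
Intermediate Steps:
f(A, n) = A + n
u(k) = 2*k**3 (u(k) = (k + k)*k**2 = (2*k)*k**2 = 2*k**3)
p(o) = 12
(478/(-1731) + p(27)) + u(Q(-5, 0)) = (478/(-1731) + 12) + 2*(-5)**3 = (478*(-1/1731) + 12) + 2*(-125) = (-478/1731 + 12) - 250 = 20294/1731 - 250 = -412456/1731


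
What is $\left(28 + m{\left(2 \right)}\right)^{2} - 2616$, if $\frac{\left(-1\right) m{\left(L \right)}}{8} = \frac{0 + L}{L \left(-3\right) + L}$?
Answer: $-1592$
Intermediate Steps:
$m{\left(L \right)} = 4$ ($m{\left(L \right)} = - 8 \frac{0 + L}{L \left(-3\right) + L} = - 8 \frac{L}{- 3 L + L} = - 8 \frac{L}{\left(-2\right) L} = - 8 L \left(- \frac{1}{2 L}\right) = \left(-8\right) \left(- \frac{1}{2}\right) = 4$)
$\left(28 + m{\left(2 \right)}\right)^{2} - 2616 = \left(28 + 4\right)^{2} - 2616 = 32^{2} - 2616 = 1024 - 2616 = -1592$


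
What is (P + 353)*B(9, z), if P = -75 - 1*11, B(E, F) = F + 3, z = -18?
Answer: -4005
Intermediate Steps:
B(E, F) = 3 + F
P = -86 (P = -75 - 11 = -86)
(P + 353)*B(9, z) = (-86 + 353)*(3 - 18) = 267*(-15) = -4005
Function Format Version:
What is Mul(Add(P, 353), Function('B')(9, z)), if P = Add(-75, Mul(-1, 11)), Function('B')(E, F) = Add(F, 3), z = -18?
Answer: -4005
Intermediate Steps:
Function('B')(E, F) = Add(3, F)
P = -86 (P = Add(-75, -11) = -86)
Mul(Add(P, 353), Function('B')(9, z)) = Mul(Add(-86, 353), Add(3, -18)) = Mul(267, -15) = -4005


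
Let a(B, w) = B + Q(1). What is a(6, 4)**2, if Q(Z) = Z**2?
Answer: 49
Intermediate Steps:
a(B, w) = 1 + B (a(B, w) = B + 1**2 = B + 1 = 1 + B)
a(6, 4)**2 = (1 + 6)**2 = 7**2 = 49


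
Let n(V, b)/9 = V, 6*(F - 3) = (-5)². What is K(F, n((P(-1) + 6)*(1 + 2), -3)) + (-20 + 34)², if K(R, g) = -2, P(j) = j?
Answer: 194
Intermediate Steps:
F = 43/6 (F = 3 + (⅙)*(-5)² = 3 + (⅙)*25 = 3 + 25/6 = 43/6 ≈ 7.1667)
n(V, b) = 9*V
K(F, n((P(-1) + 6)*(1 + 2), -3)) + (-20 + 34)² = -2 + (-20 + 34)² = -2 + 14² = -2 + 196 = 194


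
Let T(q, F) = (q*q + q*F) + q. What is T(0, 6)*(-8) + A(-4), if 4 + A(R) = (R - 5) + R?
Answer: -17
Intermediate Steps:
T(q, F) = q + q**2 + F*q (T(q, F) = (q**2 + F*q) + q = q + q**2 + F*q)
A(R) = -9 + 2*R (A(R) = -4 + ((R - 5) + R) = -4 + ((-5 + R) + R) = -4 + (-5 + 2*R) = -9 + 2*R)
T(0, 6)*(-8) + A(-4) = (0*(1 + 6 + 0))*(-8) + (-9 + 2*(-4)) = (0*7)*(-8) + (-9 - 8) = 0*(-8) - 17 = 0 - 17 = -17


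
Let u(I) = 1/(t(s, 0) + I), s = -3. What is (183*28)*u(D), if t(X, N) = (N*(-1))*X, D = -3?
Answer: -1708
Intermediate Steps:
t(X, N) = -N*X (t(X, N) = (-N)*X = -N*X)
u(I) = 1/I (u(I) = 1/(-1*0*(-3) + I) = 1/(0 + I) = 1/I)
(183*28)*u(D) = (183*28)/(-3) = 5124*(-1/3) = -1708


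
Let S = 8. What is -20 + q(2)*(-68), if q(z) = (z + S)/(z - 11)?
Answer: 500/9 ≈ 55.556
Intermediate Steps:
q(z) = (8 + z)/(-11 + z) (q(z) = (z + 8)/(z - 11) = (8 + z)/(-11 + z))
-20 + q(2)*(-68) = -20 + ((8 + 2)/(-11 + 2))*(-68) = -20 + (10/(-9))*(-68) = -20 - ⅑*10*(-68) = -20 - 10/9*(-68) = -20 + 680/9 = 500/9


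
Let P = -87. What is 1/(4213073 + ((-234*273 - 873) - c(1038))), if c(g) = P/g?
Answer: 346/1435318057 ≈ 2.4106e-7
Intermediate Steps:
c(g) = -87/g
1/(4213073 + ((-234*273 - 873) - c(1038))) = 1/(4213073 + ((-234*273 - 873) - (-87)/1038)) = 1/(4213073 + ((-63882 - 873) - (-87)/1038)) = 1/(4213073 + (-64755 - 1*(-29/346))) = 1/(4213073 + (-64755 + 29/346)) = 1/(4213073 - 22405201/346) = 1/(1435318057/346) = 346/1435318057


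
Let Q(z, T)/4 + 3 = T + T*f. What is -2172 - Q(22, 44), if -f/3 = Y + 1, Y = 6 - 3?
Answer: -224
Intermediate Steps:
Y = 3
f = -12 (f = -3*(3 + 1) = -3*4 = -12)
Q(z, T) = -12 - 44*T (Q(z, T) = -12 + 4*(T + T*(-12)) = -12 + 4*(T - 12*T) = -12 + 4*(-11*T) = -12 - 44*T)
-2172 - Q(22, 44) = -2172 - (-12 - 44*44) = -2172 - (-12 - 1936) = -2172 - 1*(-1948) = -2172 + 1948 = -224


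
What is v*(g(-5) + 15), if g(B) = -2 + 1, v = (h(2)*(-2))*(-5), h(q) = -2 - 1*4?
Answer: -840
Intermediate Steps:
h(q) = -6 (h(q) = -2 - 4 = -6)
v = -60 (v = -6*(-2)*(-5) = 12*(-5) = -60)
g(B) = -1
v*(g(-5) + 15) = -60*(-1 + 15) = -60*14 = -840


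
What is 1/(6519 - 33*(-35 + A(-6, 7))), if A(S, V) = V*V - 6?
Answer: 1/6255 ≈ 0.00015987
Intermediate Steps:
A(S, V) = -6 + V² (A(S, V) = V² - 6 = -6 + V²)
1/(6519 - 33*(-35 + A(-6, 7))) = 1/(6519 - 33*(-35 + (-6 + 7²))) = 1/(6519 - 33*(-35 + (-6 + 49))) = 1/(6519 - 33*(-35 + 43)) = 1/(6519 - 33*8) = 1/(6519 - 264) = 1/6255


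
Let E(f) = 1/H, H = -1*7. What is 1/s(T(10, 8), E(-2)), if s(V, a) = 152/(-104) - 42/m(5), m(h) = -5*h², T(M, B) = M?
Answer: -1625/1829 ≈ -0.88846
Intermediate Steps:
H = -7
E(f) = -⅐ (E(f) = 1/(-7) = -⅐)
s(V, a) = -1829/1625 (s(V, a) = 152/(-104) - 42/((-5*5²)) = 152*(-1/104) - 42/((-5*25)) = -19/13 - 42/(-125) = -19/13 - 42*(-1/125) = -19/13 + 42/125 = -1829/1625)
1/s(T(10, 8), E(-2)) = 1/(-1829/1625) = -1625/1829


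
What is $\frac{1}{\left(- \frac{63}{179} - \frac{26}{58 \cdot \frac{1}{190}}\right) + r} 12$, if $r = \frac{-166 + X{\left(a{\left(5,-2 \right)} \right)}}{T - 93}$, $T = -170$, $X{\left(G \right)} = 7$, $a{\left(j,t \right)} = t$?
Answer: $- \frac{8191398}{57967661} \approx -0.14131$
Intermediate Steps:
$r = \frac{159}{263}$ ($r = \frac{-166 + 7}{-170 - 93} = - \frac{159}{-263} = \left(-159\right) \left(- \frac{1}{263}\right) = \frac{159}{263} \approx 0.60456$)
$\frac{1}{\left(- \frac{63}{179} - \frac{26}{58 \cdot \frac{1}{190}}\right) + r} 12 = \frac{1}{\left(- \frac{63}{179} - \frac{26}{58 \cdot \frac{1}{190}}\right) + \frac{159}{263}} \cdot 12 = \frac{1}{\left(\left(-63\right) \frac{1}{179} - \frac{26}{58 \cdot \frac{1}{190}}\right) + \frac{159}{263}} \cdot 12 = \frac{1}{\left(- \frac{63}{179} - \frac{26}{\frac{29}{95}}\right) + \frac{159}{263}} \cdot 12 = \frac{1}{\left(- \frac{63}{179} - \frac{2470}{29}\right) + \frac{159}{263}} \cdot 12 = \frac{1}{- \frac{443957}{5191} + \frac{159}{263}} \cdot 12 = \frac{1}{- \frac{115935322}{1365233}} \cdot 12 = \left(- \frac{1365233}{115935322}\right) 12 = - \frac{8191398}{57967661}$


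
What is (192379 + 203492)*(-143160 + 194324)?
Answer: 20254343844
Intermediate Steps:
(192379 + 203492)*(-143160 + 194324) = 395871*51164 = 20254343844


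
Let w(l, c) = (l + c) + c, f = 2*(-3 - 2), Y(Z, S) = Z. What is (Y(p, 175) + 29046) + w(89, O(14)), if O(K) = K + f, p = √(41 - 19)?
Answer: 29143 + √22 ≈ 29148.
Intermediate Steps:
p = √22 ≈ 4.6904
f = -10 (f = 2*(-5) = -10)
O(K) = -10 + K (O(K) = K - 10 = -10 + K)
w(l, c) = l + 2*c (w(l, c) = (c + l) + c = l + 2*c)
(Y(p, 175) + 29046) + w(89, O(14)) = (√22 + 29046) + (89 + 2*(-10 + 14)) = (29046 + √22) + (89 + 2*4) = (29046 + √22) + (89 + 8) = (29046 + √22) + 97 = 29143 + √22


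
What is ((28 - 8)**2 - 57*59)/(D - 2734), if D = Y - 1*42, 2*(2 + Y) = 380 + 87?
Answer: 5926/5089 ≈ 1.1645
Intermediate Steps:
Y = 463/2 (Y = -2 + (380 + 87)/2 = -2 + (1/2)*467 = -2 + 467/2 = 463/2 ≈ 231.50)
D = 379/2 (D = 463/2 - 1*42 = 463/2 - 42 = 379/2 ≈ 189.50)
((28 - 8)**2 - 57*59)/(D - 2734) = ((28 - 8)**2 - 57*59)/(379/2 - 2734) = (20**2 - 3363)/(-5089/2) = (400 - 3363)*(-2/5089) = -2963*(-2/5089) = 5926/5089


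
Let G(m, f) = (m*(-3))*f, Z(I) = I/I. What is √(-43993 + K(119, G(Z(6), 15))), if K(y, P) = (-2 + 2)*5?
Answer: I*√43993 ≈ 209.75*I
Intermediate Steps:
Z(I) = 1
G(m, f) = -3*f*m (G(m, f) = (-3*m)*f = -3*f*m)
K(y, P) = 0 (K(y, P) = 0*5 = 0)
√(-43993 + K(119, G(Z(6), 15))) = √(-43993 + 0) = √(-43993) = I*√43993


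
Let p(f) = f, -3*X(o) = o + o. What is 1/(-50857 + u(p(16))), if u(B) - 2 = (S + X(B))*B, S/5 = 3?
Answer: -3/152357 ≈ -1.9691e-5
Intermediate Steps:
X(o) = -2*o/3 (X(o) = -(o + o)/3 = -2*o/3)
S = 15 (S = 5*3 = 15)
u(B) = 2 + B*(15 - 2*B/3) (u(B) = 2 + (15 - 2*B/3)*B = 2 + B*(15 - 2*B/3))
1/(-50857 + u(p(16))) = 1/(-50857 + (2 + 15*16 - ⅔*16²)) = 1/(-50857 + (2 + 240 - ⅔*256)) = 1/(-50857 + (2 + 240 - 512/3)) = 1/(-50857 + 214/3) = 1/(-152357/3) = -3/152357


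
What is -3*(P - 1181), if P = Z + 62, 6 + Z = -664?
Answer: 5367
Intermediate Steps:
Z = -670 (Z = -6 - 664 = -670)
P = -608 (P = -670 + 62 = -608)
-3*(P - 1181) = -3*(-608 - 1181) = -3*(-1789) = 5367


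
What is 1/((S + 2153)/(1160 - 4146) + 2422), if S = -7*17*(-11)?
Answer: 1493/3614315 ≈ 0.00041308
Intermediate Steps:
S = 1309 (S = -119*(-11) = 1309)
1/((S + 2153)/(1160 - 4146) + 2422) = 1/((1309 + 2153)/(1160 - 4146) + 2422) = 1/(3462/(-2986) + 2422) = 1/(3462*(-1/2986) + 2422) = 1/(-1731/1493 + 2422) = 1/(3614315/1493) = 1493/3614315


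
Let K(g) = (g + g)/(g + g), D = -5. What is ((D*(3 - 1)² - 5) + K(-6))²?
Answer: 576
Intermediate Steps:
K(g) = 1 (K(g) = (2*g)/((2*g)) = (2*g)*(1/(2*g)) = 1)
((D*(3 - 1)² - 5) + K(-6))² = ((-5*(3 - 1)² - 5) + 1)² = ((-5*2² - 5) + 1)² = ((-5*4 - 5) + 1)² = ((-20 - 5) + 1)² = (-25 + 1)² = (-24)² = 576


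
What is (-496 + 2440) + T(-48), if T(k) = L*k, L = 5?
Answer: 1704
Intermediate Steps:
T(k) = 5*k
(-496 + 2440) + T(-48) = (-496 + 2440) + 5*(-48) = 1944 - 240 = 1704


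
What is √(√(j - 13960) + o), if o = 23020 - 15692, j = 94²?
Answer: √(7328 + 2*I*√1281) ≈ 85.605 + 0.4181*I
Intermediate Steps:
j = 8836
o = 7328
√(√(j - 13960) + o) = √(√(8836 - 13960) + 7328) = √(√(-5124) + 7328) = √(2*I*√1281 + 7328) = √(7328 + 2*I*√1281)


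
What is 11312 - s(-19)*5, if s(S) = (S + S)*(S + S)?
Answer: 4092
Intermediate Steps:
s(S) = 4*S**2 (s(S) = (2*S)*(2*S) = 4*S**2)
11312 - s(-19)*5 = 11312 - 4*(-19)**2*5 = 11312 - 4*361*5 = 11312 - 1444*5 = 11312 - 1*7220 = 11312 - 7220 = 4092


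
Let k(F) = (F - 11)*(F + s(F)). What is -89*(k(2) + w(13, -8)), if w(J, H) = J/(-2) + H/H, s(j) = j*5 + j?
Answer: 23407/2 ≈ 11704.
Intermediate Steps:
s(j) = 6*j (s(j) = 5*j + j = 6*j)
k(F) = 7*F*(-11 + F) (k(F) = (F - 11)*(F + 6*F) = (-11 + F)*(7*F) = 7*F*(-11 + F))
w(J, H) = 1 - J/2 (w(J, H) = J*(-½) + 1 = -J/2 + 1 = 1 - J/2)
-89*(k(2) + w(13, -8)) = -89*(7*2*(-11 + 2) + (1 - ½*13)) = -89*(7*2*(-9) + (1 - 13/2)) = -89*(-126 - 11/2) = -89*(-263/2) = 23407/2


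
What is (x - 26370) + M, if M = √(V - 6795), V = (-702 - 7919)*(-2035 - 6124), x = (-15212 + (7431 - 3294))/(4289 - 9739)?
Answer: -5748217/218 + 2*√17582986 ≈ -17982.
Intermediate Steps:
x = 443/218 (x = (-15212 + 4137)/(-5450) = -11075*(-1/5450) = 443/218 ≈ 2.0321)
V = 70338739 (V = -8621*(-8159) = 70338739)
M = 2*√17582986 (M = √(70338739 - 6795) = √70331944 = 2*√17582986 ≈ 8386.4)
(x - 26370) + M = (443/218 - 26370) + 2*√17582986 = -5748217/218 + 2*√17582986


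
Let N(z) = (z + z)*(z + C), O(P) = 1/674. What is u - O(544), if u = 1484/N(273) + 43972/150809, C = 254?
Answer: 616806712603/2089115152098 ≈ 0.29525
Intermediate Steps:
O(P) = 1/674
N(z) = 2*z*(254 + z) (N(z) = (z + z)*(z + 254) = (2*z)*(254 + z) = 2*z*(254 + z))
u = 919742270/3099577377 (u = 1484/((2*273*(254 + 273))) + 43972/150809 = 1484/((2*273*527)) + 43972*(1/150809) = 1484/287742 + 43972/150809 = 1484*(1/287742) + 43972/150809 = 106/20553 + 43972/150809 = 919742270/3099577377 ≈ 0.29673)
u - O(544) = 919742270/3099577377 - 1*1/674 = 919742270/3099577377 - 1/674 = 616806712603/2089115152098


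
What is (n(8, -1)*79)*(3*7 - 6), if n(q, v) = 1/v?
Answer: -1185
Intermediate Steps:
(n(8, -1)*79)*(3*7 - 6) = (79/(-1))*(3*7 - 6) = (-1*79)*(21 - 6) = -79*15 = -1185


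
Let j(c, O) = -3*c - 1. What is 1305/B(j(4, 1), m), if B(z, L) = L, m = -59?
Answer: -1305/59 ≈ -22.119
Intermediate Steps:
j(c, O) = -1 - 3*c
1305/B(j(4, 1), m) = 1305/(-59) = 1305*(-1/59) = -1305/59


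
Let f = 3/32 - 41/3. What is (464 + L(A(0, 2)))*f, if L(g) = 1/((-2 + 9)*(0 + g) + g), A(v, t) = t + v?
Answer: -3224925/512 ≈ -6298.7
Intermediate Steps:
f = -1303/96 (f = 3*(1/32) - 41*1/3 = 3/32 - 41/3 = -1303/96 ≈ -13.573)
L(g) = 1/(8*g) (L(g) = 1/(7*g + g) = 1/(8*g))
(464 + L(A(0, 2)))*f = (464 + 1/(8*(2 + 0)))*(-1303/96) = (464 + (1/8)/2)*(-1303/96) = (464 + (1/8)*(1/2))*(-1303/96) = (464 + 1/16)*(-1303/96) = (7425/16)*(-1303/96) = -3224925/512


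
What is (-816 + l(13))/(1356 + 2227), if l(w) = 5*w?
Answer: -751/3583 ≈ -0.20960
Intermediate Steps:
(-816 + l(13))/(1356 + 2227) = (-816 + 5*13)/(1356 + 2227) = (-816 + 65)/3583 = -751*1/3583 = -751/3583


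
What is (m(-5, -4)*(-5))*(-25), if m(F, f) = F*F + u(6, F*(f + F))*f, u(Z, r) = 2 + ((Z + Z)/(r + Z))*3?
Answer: 30125/17 ≈ 1772.1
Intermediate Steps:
u(Z, r) = 2 + 6*Z/(Z + r) (u(Z, r) = 2 + ((2*Z)/(Z + r))*3 = 2 + (2*Z/(Z + r))*3 = 2 + 6*Z/(Z + r))
m(F, f) = F**2 + 2*f*(24 + F*(F + f))/(6 + F*(F + f)) (m(F, f) = F*F + (2*(F*(f + F) + 4*6)/(6 + F*(f + F)))*f = F**2 + (2*(F*(F + f) + 24)/(6 + F*(F + f)))*f = F**2 + (2*(24 + F*(F + f))/(6 + F*(F + f)))*f = F**2 + 2*f*(24 + F*(F + f))/(6 + F*(F + f)))
(m(-5, -4)*(-5))*(-25) = ((((-5)**2*(6 - 5*(-5 - 4)) + 2*(-4)*(24 - 5*(-5 - 4)))/(6 - 5*(-5 - 4)))*(-5))*(-25) = (((25*(6 - 5*(-9)) + 2*(-4)*(24 - 5*(-9)))/(6 - 5*(-9)))*(-5))*(-25) = (((25*(6 + 45) + 2*(-4)*(24 + 45))/(6 + 45))*(-5))*(-25) = (((25*51 + 2*(-4)*69)/51)*(-5))*(-25) = (((1275 - 552)/51)*(-5))*(-25) = (((1/51)*723)*(-5))*(-25) = ((241/17)*(-5))*(-25) = -1205/17*(-25) = 30125/17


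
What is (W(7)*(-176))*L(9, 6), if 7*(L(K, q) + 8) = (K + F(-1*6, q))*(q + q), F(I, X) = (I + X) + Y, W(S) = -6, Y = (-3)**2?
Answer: 168960/7 ≈ 24137.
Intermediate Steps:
Y = 9
F(I, X) = 9 + I + X (F(I, X) = (I + X) + 9 = 9 + I + X)
L(K, q) = -8 + 2*q*(3 + K + q)/7 (L(K, q) = -8 + ((K + (9 - 1*6 + q))*(q + q))/7 = -8 + ((K + (9 - 6 + q))*(2*q))/7 = -8 + ((K + (3 + q))*(2*q))/7 = -8 + ((3 + K + q)*(2*q))/7 = -8 + (2*q*(3 + K + q))/7 = -8 + 2*q*(3 + K + q)/7)
(W(7)*(-176))*L(9, 6) = (-6*(-176))*(-8 + (2/7)*9*6 + (2/7)*6*(3 + 6)) = 1056*(-8 + 108/7 + (2/7)*6*9) = 1056*(-8 + 108/7 + 108/7) = 1056*(160/7) = 168960/7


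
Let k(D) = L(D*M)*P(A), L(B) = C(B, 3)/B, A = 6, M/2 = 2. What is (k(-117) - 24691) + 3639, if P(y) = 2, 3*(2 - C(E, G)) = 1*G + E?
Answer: -4926325/234 ≈ -21053.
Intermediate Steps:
M = 4 (M = 2*2 = 4)
C(E, G) = 2 - E/3 - G/3 (C(E, G) = 2 - (1*G + E)/3 = 2 - (G + E)/3 = 2 - (E + G)/3 = 2 + (-E/3 - G/3) = 2 - E/3 - G/3)
L(B) = (1 - B/3)/B (L(B) = (2 - B/3 - ⅓*3)/B = (2 - B/3 - 1)/B = (1 - B/3)/B)
k(D) = (3 - 4*D)/(6*D) (k(D) = ((3 - D*4)/(3*((D*4))))*2 = ((3 - 4*D)/(3*((4*D))))*2 = ((1/(4*D))*(3 - 4*D)/3)*2 = ((3 - 4*D)/(12*D))*2 = (3 - 4*D)/(6*D))
(k(-117) - 24691) + 3639 = ((⅙)*(3 - 4*(-117))/(-117) - 24691) + 3639 = ((⅙)*(-1/117)*(3 + 468) - 24691) + 3639 = ((⅙)*(-1/117)*471 - 24691) + 3639 = (-157/234 - 24691) + 3639 = -5777851/234 + 3639 = -4926325/234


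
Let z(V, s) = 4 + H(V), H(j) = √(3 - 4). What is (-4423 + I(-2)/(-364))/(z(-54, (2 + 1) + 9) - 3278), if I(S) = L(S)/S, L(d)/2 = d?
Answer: 1317763719/975436007 + 804987*I/1950872014 ≈ 1.3509 + 0.00041263*I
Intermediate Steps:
L(d) = 2*d
H(j) = I (H(j) = √(-1) = I)
z(V, s) = 4 + I
I(S) = 2 (I(S) = (2*S)/S = 2)
(-4423 + I(-2)/(-364))/(z(-54, (2 + 1) + 9) - 3278) = (-4423 + 2/(-364))/((4 + I) - 3278) = (-4423 + 2*(-1/364))/(-3274 + I) = (-4423 - 1/182)*((-3274 - I)/10719077) = -804987*(-3274 - I)/1950872014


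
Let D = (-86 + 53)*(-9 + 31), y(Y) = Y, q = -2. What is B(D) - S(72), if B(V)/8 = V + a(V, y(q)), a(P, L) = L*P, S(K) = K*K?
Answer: 624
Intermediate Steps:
S(K) = K²
D = -726 (D = -33*22 = -726)
B(V) = -8*V (B(V) = 8*(V - 2*V) = 8*(-V) = -8*V)
B(D) - S(72) = -8*(-726) - 1*72² = 5808 - 1*5184 = 5808 - 5184 = 624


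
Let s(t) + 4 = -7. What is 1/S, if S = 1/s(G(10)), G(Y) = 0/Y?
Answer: -11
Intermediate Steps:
G(Y) = 0
s(t) = -11 (s(t) = -4 - 7 = -11)
S = -1/11 (S = 1/(-11) = -1/11 ≈ -0.090909)
1/S = 1/(-1/11) = -11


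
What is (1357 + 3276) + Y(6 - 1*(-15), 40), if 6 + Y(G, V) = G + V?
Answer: 4688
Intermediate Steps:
Y(G, V) = -6 + G + V (Y(G, V) = -6 + (G + V) = -6 + G + V)
(1357 + 3276) + Y(6 - 1*(-15), 40) = (1357 + 3276) + (-6 + (6 - 1*(-15)) + 40) = 4633 + (-6 + (6 + 15) + 40) = 4633 + (-6 + 21 + 40) = 4633 + 55 = 4688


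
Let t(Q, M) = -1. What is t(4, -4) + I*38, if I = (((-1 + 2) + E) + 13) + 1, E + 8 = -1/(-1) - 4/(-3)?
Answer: 1061/3 ≈ 353.67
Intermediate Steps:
E = -17/3 (E = -8 + (-1/(-1) - 4/(-3)) = -8 + (-1*(-1) - 4*(-1/3)) = -8 + (1 + 4/3) = -8 + 7/3 = -17/3 ≈ -5.6667)
I = 28/3 (I = (((-1 + 2) - 17/3) + 13) + 1 = ((1 - 17/3) + 13) + 1 = (-14/3 + 13) + 1 = 25/3 + 1 = 28/3 ≈ 9.3333)
t(4, -4) + I*38 = -1 + (28/3)*38 = -1 + 1064/3 = 1061/3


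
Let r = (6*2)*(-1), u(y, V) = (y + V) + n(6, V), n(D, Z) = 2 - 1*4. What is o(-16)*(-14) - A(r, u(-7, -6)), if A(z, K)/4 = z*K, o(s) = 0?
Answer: -720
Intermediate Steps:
n(D, Z) = -2 (n(D, Z) = 2 - 4 = -2)
u(y, V) = -2 + V + y (u(y, V) = (y + V) - 2 = (V + y) - 2 = -2 + V + y)
r = -12 (r = 12*(-1) = -12)
A(z, K) = 4*K*z (A(z, K) = 4*(z*K) = 4*(K*z) = 4*K*z)
o(-16)*(-14) - A(r, u(-7, -6)) = 0*(-14) - 4*(-2 - 6 - 7)*(-12) = 0 - 4*(-15)*(-12) = 0 - 1*720 = 0 - 720 = -720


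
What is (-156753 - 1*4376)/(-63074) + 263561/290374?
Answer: 15852879690/4578762419 ≈ 3.4623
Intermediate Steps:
(-156753 - 1*4376)/(-63074) + 263561/290374 = (-156753 - 4376)*(-1/63074) + 263561*(1/290374) = -161129*(-1/63074) + 263561/290374 = 161129/63074 + 263561/290374 = 15852879690/4578762419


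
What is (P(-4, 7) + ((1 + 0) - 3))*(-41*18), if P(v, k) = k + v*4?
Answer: 8118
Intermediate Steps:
P(v, k) = k + 4*v
(P(-4, 7) + ((1 + 0) - 3))*(-41*18) = ((7 + 4*(-4)) + ((1 + 0) - 3))*(-41*18) = ((7 - 16) + (1 - 3))*(-738) = (-9 - 2)*(-738) = -11*(-738) = 8118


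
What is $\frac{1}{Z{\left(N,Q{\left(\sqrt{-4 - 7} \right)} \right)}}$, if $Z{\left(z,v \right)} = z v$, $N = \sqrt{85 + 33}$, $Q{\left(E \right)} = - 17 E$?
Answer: $\frac{i \sqrt{1298}}{22066} \approx 0.0016327 i$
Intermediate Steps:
$N = \sqrt{118} \approx 10.863$
$Z{\left(z,v \right)} = v z$
$\frac{1}{Z{\left(N,Q{\left(\sqrt{-4 - 7} \right)} \right)}} = \frac{1}{- 17 \sqrt{-4 - 7} \sqrt{118}} = \frac{1}{- 17 \sqrt{-11} \sqrt{118}} = \frac{1}{- 17 i \sqrt{11} \sqrt{118}} = \frac{1}{\left(-17\right) i \sqrt{1298}} = \frac{i \sqrt{1298}}{22066}$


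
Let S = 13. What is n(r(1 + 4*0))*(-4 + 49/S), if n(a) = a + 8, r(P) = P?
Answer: -27/13 ≈ -2.0769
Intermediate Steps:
n(a) = 8 + a
n(r(1 + 4*0))*(-4 + 49/S) = (8 + (1 + 4*0))*(-4 + 49/13) = (8 + (1 + 0))*(-4 + 49*(1/13)) = (8 + 1)*(-4 + 49/13) = 9*(-3/13) = -27/13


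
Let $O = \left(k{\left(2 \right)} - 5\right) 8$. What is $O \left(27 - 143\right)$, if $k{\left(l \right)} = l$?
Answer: $2784$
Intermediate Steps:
$O = -24$ ($O = \left(2 - 5\right) 8 = \left(-3\right) 8 = -24$)
$O \left(27 - 143\right) = - 24 \left(27 - 143\right) = \left(-24\right) \left(-116\right) = 2784$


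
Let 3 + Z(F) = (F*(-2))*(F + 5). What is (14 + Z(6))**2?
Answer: 14641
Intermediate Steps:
Z(F) = -3 - 2*F*(5 + F) (Z(F) = -3 + (F*(-2))*(F + 5) = -3 + (-2*F)*(5 + F) = -3 - 2*F*(5 + F))
(14 + Z(6))**2 = (14 + (-3 - 10*6 - 2*6**2))**2 = (14 + (-3 - 60 - 2*36))**2 = (14 + (-3 - 60 - 72))**2 = (14 - 135)**2 = (-121)**2 = 14641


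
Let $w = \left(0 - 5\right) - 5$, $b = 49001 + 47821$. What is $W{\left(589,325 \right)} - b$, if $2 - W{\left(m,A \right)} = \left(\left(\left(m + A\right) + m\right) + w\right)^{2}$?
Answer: $-2325869$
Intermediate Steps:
$b = 96822$
$w = -10$ ($w = -5 - 5 = -10$)
$W{\left(m,A \right)} = 2 - \left(-10 + A + 2 m\right)^{2}$ ($W{\left(m,A \right)} = 2 - \left(\left(\left(m + A\right) + m\right) - 10\right)^{2} = 2 - \left(\left(\left(A + m\right) + m\right) - 10\right)^{2} = 2 - \left(\left(A + 2 m\right) - 10\right)^{2} = 2 - \left(-10 + A + 2 m\right)^{2}$)
$W{\left(589,325 \right)} - b = \left(2 - \left(-10 + 325 + 2 \cdot 589\right)^{2}\right) - 96822 = \left(2 - \left(-10 + 325 + 1178\right)^{2}\right) - 96822 = \left(2 - 1493^{2}\right) - 96822 = \left(2 - 2229049\right) - 96822 = -2229047 - 96822 = -2325869$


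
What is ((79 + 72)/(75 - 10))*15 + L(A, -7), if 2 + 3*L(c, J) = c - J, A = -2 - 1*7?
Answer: 1307/39 ≈ 33.513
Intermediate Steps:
A = -9 (A = -2 - 7 = -9)
L(c, J) = -⅔ - J/3 + c/3 (L(c, J) = -⅔ + (c - J)/3 = -⅔ + (-J/3 + c/3) = -⅔ - J/3 + c/3)
((79 + 72)/(75 - 10))*15 + L(A, -7) = ((79 + 72)/(75 - 10))*15 + (-⅔ - ⅓*(-7) + (⅓)*(-9)) = (151/65)*15 + (-⅔ + 7/3 - 3) = (151*(1/65))*15 - 4/3 = (151/65)*15 - 4/3 = 453/13 - 4/3 = 1307/39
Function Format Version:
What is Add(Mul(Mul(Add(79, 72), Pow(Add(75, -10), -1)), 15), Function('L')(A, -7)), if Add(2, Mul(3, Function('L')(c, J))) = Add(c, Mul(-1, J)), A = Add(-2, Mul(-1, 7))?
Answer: Rational(1307, 39) ≈ 33.513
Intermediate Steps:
A = -9 (A = Add(-2, -7) = -9)
Function('L')(c, J) = Add(Rational(-2, 3), Mul(Rational(-1, 3), J), Mul(Rational(1, 3), c)) (Function('L')(c, J) = Add(Rational(-2, 3), Mul(Rational(1, 3), Add(c, Mul(-1, J)))) = Add(Rational(-2, 3), Add(Mul(Rational(-1, 3), J), Mul(Rational(1, 3), c))) = Add(Rational(-2, 3), Mul(Rational(-1, 3), J), Mul(Rational(1, 3), c)))
Add(Mul(Mul(Add(79, 72), Pow(Add(75, -10), -1)), 15), Function('L')(A, -7)) = Add(Mul(Mul(Add(79, 72), Pow(Add(75, -10), -1)), 15), Add(Rational(-2, 3), Mul(Rational(-1, 3), -7), Mul(Rational(1, 3), -9))) = Add(Mul(Mul(151, Pow(65, -1)), 15), Add(Rational(-2, 3), Rational(7, 3), -3)) = Add(Mul(Mul(151, Rational(1, 65)), 15), Rational(-4, 3)) = Add(Mul(Rational(151, 65), 15), Rational(-4, 3)) = Add(Rational(453, 13), Rational(-4, 3)) = Rational(1307, 39)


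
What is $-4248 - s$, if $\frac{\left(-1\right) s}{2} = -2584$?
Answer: $-9416$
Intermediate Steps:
$s = 5168$ ($s = \left(-2\right) \left(-2584\right) = 5168$)
$-4248 - s = -4248 - 5168 = -9416$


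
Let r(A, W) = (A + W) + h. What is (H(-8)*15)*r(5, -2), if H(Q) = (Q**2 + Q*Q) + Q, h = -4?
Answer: -1800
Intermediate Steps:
r(A, W) = -4 + A + W (r(A, W) = (A + W) - 4 = -4 + A + W)
H(Q) = Q + 2*Q**2 (H(Q) = (Q**2 + Q**2) + Q = 2*Q**2 + Q = Q + 2*Q**2)
(H(-8)*15)*r(5, -2) = (-8*(1 + 2*(-8))*15)*(-4 + 5 - 2) = (-8*(1 - 16)*15)*(-1) = (-8*(-15)*15)*(-1) = (120*15)*(-1) = 1800*(-1) = -1800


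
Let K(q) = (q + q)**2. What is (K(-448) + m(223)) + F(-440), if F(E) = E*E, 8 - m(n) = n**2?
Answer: 946695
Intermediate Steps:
m(n) = 8 - n**2
K(q) = 4*q**2 (K(q) = (2*q)**2 = 4*q**2)
F(E) = E**2
(K(-448) + m(223)) + F(-440) = (4*(-448)**2 + (8 - 1*223**2)) + (-440)**2 = (4*200704 + (8 - 1*49729)) + 193600 = (802816 + (8 - 49729)) + 193600 = (802816 - 49721) + 193600 = 753095 + 193600 = 946695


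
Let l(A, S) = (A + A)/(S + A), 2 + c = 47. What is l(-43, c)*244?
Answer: -10492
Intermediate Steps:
c = 45 (c = -2 + 47 = 45)
l(A, S) = 2*A/(A + S) (l(A, S) = (2*A)/(A + S) = 2*A/(A + S))
l(-43, c)*244 = (2*(-43)/(-43 + 45))*244 = (2*(-43)/2)*244 = (2*(-43)*(½))*244 = -43*244 = -10492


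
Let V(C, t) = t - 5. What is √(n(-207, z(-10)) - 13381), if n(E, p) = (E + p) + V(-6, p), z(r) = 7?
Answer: I*√13579 ≈ 116.53*I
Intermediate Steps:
V(C, t) = -5 + t
n(E, p) = -5 + E + 2*p (n(E, p) = (E + p) + (-5 + p) = -5 + E + 2*p)
√(n(-207, z(-10)) - 13381) = √((-5 - 207 + 2*7) - 13381) = √((-5 - 207 + 14) - 13381) = √(-198 - 13381) = √(-13579) = I*√13579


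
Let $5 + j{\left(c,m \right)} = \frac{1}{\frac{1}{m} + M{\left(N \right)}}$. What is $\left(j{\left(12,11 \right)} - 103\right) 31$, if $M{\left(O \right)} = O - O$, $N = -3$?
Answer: $-3007$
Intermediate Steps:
$M{\left(O \right)} = 0$
$j{\left(c,m \right)} = -5 + m$ ($j{\left(c,m \right)} = -5 + \frac{1}{\frac{1}{m} + 0} = -5 + \frac{1}{\frac{1}{m}} = -5 + m$)
$\left(j{\left(12,11 \right)} - 103\right) 31 = \left(\left(-5 + 11\right) - 103\right) 31 = \left(6 - 103\right) 31 = \left(-97\right) 31 = -3007$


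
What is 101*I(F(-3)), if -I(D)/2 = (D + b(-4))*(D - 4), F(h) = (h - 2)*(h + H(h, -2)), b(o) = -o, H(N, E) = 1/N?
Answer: -475912/9 ≈ -52879.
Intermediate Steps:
F(h) = (-2 + h)*(h + 1/h) (F(h) = (h - 2)*(h + 1/h) = (-2 + h)*(h + 1/h))
I(D) = -2*(-4 + D)*(4 + D) (I(D) = -2*(D - 1*(-4))*(D - 4) = -2*(D + 4)*(-4 + D) = -2*(4 + D)*(-4 + D) = -2*(-4 + D)*(4 + D))
101*I(F(-3)) = 101*(32 - 2*(1 + (-3)**2 - 2*(-3) - 2/(-3))**2) = 101*(32 - 2*(1 + 9 + 6 - 2*(-1/3))**2) = 101*(32 - 2*(1 + 9 + 6 + 2/3)**2) = 101*(32 - 2*(50/3)**2) = 101*(32 - 2*2500/9) = 101*(32 - 5000/9) = 101*(-4712/9) = -475912/9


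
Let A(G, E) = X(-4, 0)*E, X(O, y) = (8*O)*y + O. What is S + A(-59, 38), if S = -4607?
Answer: -4759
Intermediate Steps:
X(O, y) = O + 8*O*y (X(O, y) = 8*O*y + O = O + 8*O*y)
A(G, E) = -4*E (A(G, E) = (-4*(1 + 8*0))*E = (-4*(1 + 0))*E = (-4*1)*E = -4*E)
S + A(-59, 38) = -4607 - 4*38 = -4607 - 152 = -4759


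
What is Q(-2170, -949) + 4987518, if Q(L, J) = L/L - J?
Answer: 4988468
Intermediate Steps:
Q(L, J) = 1 - J
Q(-2170, -949) + 4987518 = (1 - 1*(-949)) + 4987518 = (1 + 949) + 4987518 = 950 + 4987518 = 4988468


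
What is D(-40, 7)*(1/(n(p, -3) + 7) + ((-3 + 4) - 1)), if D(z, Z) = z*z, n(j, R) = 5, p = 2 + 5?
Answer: 400/3 ≈ 133.33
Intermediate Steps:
p = 7
D(z, Z) = z²
D(-40, 7)*(1/(n(p, -3) + 7) + ((-3 + 4) - 1)) = (-40)²*(1/(5 + 7) + ((-3 + 4) - 1)) = 1600*(1/12 + (1 - 1)) = 1600*(1/12 + 0) = 1600*(1/12) = 400/3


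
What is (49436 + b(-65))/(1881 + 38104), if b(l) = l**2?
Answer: 53661/39985 ≈ 1.3420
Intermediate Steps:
(49436 + b(-65))/(1881 + 38104) = (49436 + (-65)**2)/(1881 + 38104) = (49436 + 4225)/39985 = 53661*(1/39985) = 53661/39985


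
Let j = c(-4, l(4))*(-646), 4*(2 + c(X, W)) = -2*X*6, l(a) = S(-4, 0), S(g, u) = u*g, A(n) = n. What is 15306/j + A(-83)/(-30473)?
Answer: -232941779/98427790 ≈ -2.3666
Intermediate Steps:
S(g, u) = g*u
l(a) = 0 (l(a) = -4*0 = 0)
c(X, W) = -2 - 3*X (c(X, W) = -2 + (-2*X*6)/4 = -2 + (-12*X)/4 = -2 - 3*X)
j = -6460 (j = (-2 - 3*(-4))*(-646) = (-2 + 12)*(-646) = 10*(-646) = -6460)
15306/j + A(-83)/(-30473) = 15306/(-6460) - 83/(-30473) = 15306*(-1/6460) - 83*(-1/30473) = -7653/3230 + 83/30473 = -232941779/98427790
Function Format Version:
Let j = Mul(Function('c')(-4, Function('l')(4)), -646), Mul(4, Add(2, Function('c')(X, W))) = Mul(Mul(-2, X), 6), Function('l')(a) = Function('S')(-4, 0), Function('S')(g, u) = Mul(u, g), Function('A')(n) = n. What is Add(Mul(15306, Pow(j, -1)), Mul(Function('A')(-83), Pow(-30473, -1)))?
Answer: Rational(-232941779, 98427790) ≈ -2.3666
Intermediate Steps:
Function('S')(g, u) = Mul(g, u)
Function('l')(a) = 0 (Function('l')(a) = Mul(-4, 0) = 0)
Function('c')(X, W) = Add(-2, Mul(-3, X)) (Function('c')(X, W) = Add(-2, Mul(Rational(1, 4), Mul(Mul(-2, X), 6))) = Add(-2, Mul(Rational(1, 4), Mul(-12, X))) = Add(-2, Mul(-3, X)))
j = -6460 (j = Mul(Add(-2, Mul(-3, -4)), -646) = Mul(Add(-2, 12), -646) = Mul(10, -646) = -6460)
Add(Mul(15306, Pow(j, -1)), Mul(Function('A')(-83), Pow(-30473, -1))) = Add(Mul(15306, Pow(-6460, -1)), Mul(-83, Pow(-30473, -1))) = Add(Mul(15306, Rational(-1, 6460)), Mul(-83, Rational(-1, 30473))) = Add(Rational(-7653, 3230), Rational(83, 30473)) = Rational(-232941779, 98427790)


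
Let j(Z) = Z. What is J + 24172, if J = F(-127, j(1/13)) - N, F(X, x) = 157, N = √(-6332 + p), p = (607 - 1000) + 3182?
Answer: 24329 - I*√3543 ≈ 24329.0 - 59.523*I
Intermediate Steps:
p = 2789 (p = -393 + 3182 = 2789)
N = I*√3543 (N = √(-6332 + 2789) = √(-3543) = I*√3543 ≈ 59.523*I)
J = 157 - I*√3543 ≈ 157.0 - 59.523*I
J + 24172 = (157 - I*√3543) + 24172 = 24329 - I*√3543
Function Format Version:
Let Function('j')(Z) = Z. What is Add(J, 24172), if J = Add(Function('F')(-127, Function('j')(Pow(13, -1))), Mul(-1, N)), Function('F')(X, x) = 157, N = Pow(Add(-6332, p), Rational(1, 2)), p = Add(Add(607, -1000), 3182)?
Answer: Add(24329, Mul(-1, I, Pow(3543, Rational(1, 2)))) ≈ Add(24329., Mul(-59.523, I))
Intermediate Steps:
p = 2789 (p = Add(-393, 3182) = 2789)
N = Mul(I, Pow(3543, Rational(1, 2))) (N = Pow(Add(-6332, 2789), Rational(1, 2)) = Pow(-3543, Rational(1, 2)) = Mul(I, Pow(3543, Rational(1, 2))) ≈ Mul(59.523, I))
J = Add(157, Mul(-1, I, Pow(3543, Rational(1, 2)))) (J = Add(157, Mul(-1, Mul(I, Pow(3543, Rational(1, 2))))) = Add(157, Mul(-1, I, Pow(3543, Rational(1, 2)))) ≈ Add(157.00, Mul(-59.523, I)))
Add(J, 24172) = Add(Add(157, Mul(-1, I, Pow(3543, Rational(1, 2)))), 24172) = Add(24329, Mul(-1, I, Pow(3543, Rational(1, 2))))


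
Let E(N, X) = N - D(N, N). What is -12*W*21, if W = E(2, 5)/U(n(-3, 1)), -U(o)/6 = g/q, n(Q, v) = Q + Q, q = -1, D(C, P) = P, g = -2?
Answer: 0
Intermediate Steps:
E(N, X) = 0 (E(N, X) = N - N = 0)
n(Q, v) = 2*Q
U(o) = -12 (U(o) = -(-12)/(-1) = -(-12)*(-1) = -6*2 = -12)
W = 0 (W = 0/(-12) = 0*(-1/12) = 0)
-12*W*21 = -12*0*21 = 0*21 = 0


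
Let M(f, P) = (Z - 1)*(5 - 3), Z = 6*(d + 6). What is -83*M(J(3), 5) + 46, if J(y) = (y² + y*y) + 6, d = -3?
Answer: -2776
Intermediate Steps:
Z = 18 (Z = 6*(-3 + 6) = 6*3 = 18)
J(y) = 6 + 2*y² (J(y) = (y² + y²) + 6 = 2*y² + 6 = 6 + 2*y²)
M(f, P) = 34 (M(f, P) = (18 - 1)*(5 - 3) = 17*2 = 34)
-83*M(J(3), 5) + 46 = -83*34 + 46 = -2822 + 46 = -2776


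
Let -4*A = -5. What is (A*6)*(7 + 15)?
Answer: 165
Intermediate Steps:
A = 5/4 (A = -¼*(-5) = 5/4 ≈ 1.2500)
(A*6)*(7 + 15) = ((5/4)*6)*(7 + 15) = (15/2)*22 = 165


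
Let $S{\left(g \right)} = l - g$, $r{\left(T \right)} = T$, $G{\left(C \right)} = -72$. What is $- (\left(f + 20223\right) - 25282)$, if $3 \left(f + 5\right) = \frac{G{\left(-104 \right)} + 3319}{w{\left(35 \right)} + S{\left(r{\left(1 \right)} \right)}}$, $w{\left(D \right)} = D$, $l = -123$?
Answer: $\frac{1355335}{267} \approx 5076.2$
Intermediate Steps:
$S{\left(g \right)} = -123 - g$
$f = - \frac{4582}{267}$ ($f = -5 + \frac{\left(-72 + 3319\right) \frac{1}{35 - 124}}{3} = -5 + \frac{3247 \frac{1}{35 - 124}}{3} = -5 + \frac{3247 \frac{1}{-89}}{3} = -5 + \frac{3247 \left(- \frac{1}{89}\right)}{3} = -5 + \frac{1}{3} \left(- \frac{3247}{89}\right) = -5 - \frac{3247}{267} = - \frac{4582}{267} \approx -17.161$)
$- (\left(f + 20223\right) - 25282) = - (\left(- \frac{4582}{267} + 20223\right) - 25282) = - (\frac{5394959}{267} - 25282) = \left(-1\right) \left(- \frac{1355335}{267}\right) = \frac{1355335}{267}$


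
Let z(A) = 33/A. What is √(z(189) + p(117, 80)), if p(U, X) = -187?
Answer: I*√82390/21 ≈ 13.668*I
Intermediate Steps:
√(z(189) + p(117, 80)) = √(33/189 - 187) = √(33*(1/189) - 187) = √(11/63 - 187) = √(-11770/63) = I*√82390/21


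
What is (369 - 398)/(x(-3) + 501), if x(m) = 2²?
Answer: -29/505 ≈ -0.057426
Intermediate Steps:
x(m) = 4
(369 - 398)/(x(-3) + 501) = (369 - 398)/(4 + 501) = -29/505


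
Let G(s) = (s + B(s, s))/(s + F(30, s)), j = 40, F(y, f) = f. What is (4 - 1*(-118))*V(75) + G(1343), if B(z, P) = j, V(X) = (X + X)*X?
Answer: 3686536383/2686 ≈ 1.3725e+6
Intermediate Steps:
V(X) = 2*X² (V(X) = (2*X)*X = 2*X²)
B(z, P) = 40
G(s) = (40 + s)/(2*s) (G(s) = (s + 40)/(s + s) = (40 + s)/((2*s)) = (40 + s)*(1/(2*s)) = (40 + s)/(2*s))
(4 - 1*(-118))*V(75) + G(1343) = (4 - 1*(-118))*(2*75²) + (½)*(40 + 1343)/1343 = (4 + 118)*(2*5625) + (½)*(1/1343)*1383 = 122*11250 + 1383/2686 = 1372500 + 1383/2686 = 3686536383/2686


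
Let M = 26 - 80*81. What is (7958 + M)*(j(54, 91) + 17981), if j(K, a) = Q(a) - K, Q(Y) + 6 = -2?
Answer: 26950176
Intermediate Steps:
Q(Y) = -8 (Q(Y) = -6 - 2 = -8)
j(K, a) = -8 - K
M = -6454 (M = 26 - 6480 = -6454)
(7958 + M)*(j(54, 91) + 17981) = (7958 - 6454)*((-8 - 1*54) + 17981) = 1504*((-8 - 54) + 17981) = 1504*(-62 + 17981) = 1504*17919 = 26950176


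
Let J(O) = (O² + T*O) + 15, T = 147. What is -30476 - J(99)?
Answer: -54845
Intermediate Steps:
J(O) = 15 + O² + 147*O (J(O) = (O² + 147*O) + 15 = 15 + O² + 147*O)
-30476 - J(99) = -30476 - (15 + 99² + 147*99) = -30476 - (15 + 9801 + 14553) = -30476 - 1*24369 = -30476 - 24369 = -54845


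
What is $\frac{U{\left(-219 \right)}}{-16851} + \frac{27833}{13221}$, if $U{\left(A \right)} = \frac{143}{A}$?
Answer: $\frac{292637980}{139003899} \approx 2.1053$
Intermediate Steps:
$\frac{U{\left(-219 \right)}}{-16851} + \frac{27833}{13221} = \frac{143 \frac{1}{-219}}{-16851} + \frac{27833}{13221} = 143 \left(- \frac{1}{219}\right) \left(- \frac{1}{16851}\right) + 27833 \cdot \frac{1}{13221} = \left(- \frac{143}{219}\right) \left(- \frac{1}{16851}\right) + \frac{2141}{1017} = \frac{143}{3690369} + \frac{2141}{1017} = \frac{292637980}{139003899}$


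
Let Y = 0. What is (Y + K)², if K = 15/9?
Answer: 25/9 ≈ 2.7778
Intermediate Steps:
K = 5/3 (K = 15*(⅑) = 5/3 ≈ 1.6667)
(Y + K)² = (0 + 5/3)² = (5/3)² = 25/9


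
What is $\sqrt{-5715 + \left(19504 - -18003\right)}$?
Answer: $4 \sqrt{1987} \approx 178.3$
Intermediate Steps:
$\sqrt{-5715 + \left(19504 - -18003\right)} = \sqrt{-5715 + \left(19504 + 18003\right)} = \sqrt{-5715 + 37507} = \sqrt{31792} = 4 \sqrt{1987}$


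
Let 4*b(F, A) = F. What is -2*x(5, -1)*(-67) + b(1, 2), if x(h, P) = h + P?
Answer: 2145/4 ≈ 536.25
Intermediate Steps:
x(h, P) = P + h
b(F, A) = F/4
-2*x(5, -1)*(-67) + b(1, 2) = -2*(-1 + 5)*(-67) + (1/4)*1 = -2*4*(-67) + 1/4 = -8*(-67) + 1/4 = 536 + 1/4 = 2145/4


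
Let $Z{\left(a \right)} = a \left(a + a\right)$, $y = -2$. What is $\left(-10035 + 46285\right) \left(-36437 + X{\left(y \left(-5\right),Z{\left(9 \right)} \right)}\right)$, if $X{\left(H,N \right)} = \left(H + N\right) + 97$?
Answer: $-1311090000$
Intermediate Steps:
$Z{\left(a \right)} = 2 a^{2}$ ($Z{\left(a \right)} = a 2 a = 2 a^{2}$)
$X{\left(H,N \right)} = 97 + H + N$
$\left(-10035 + 46285\right) \left(-36437 + X{\left(y \left(-5\right),Z{\left(9 \right)} \right)}\right) = \left(-10035 + 46285\right) \left(-36437 + \left(97 - -10 + 2 \cdot 9^{2}\right)\right) = 36250 \left(-36437 + \left(97 + 10 + 2 \cdot 81\right)\right) = 36250 \left(-36437 + \left(97 + 10 + 162\right)\right) = 36250 \left(-36437 + 269\right) = 36250 \left(-36168\right) = -1311090000$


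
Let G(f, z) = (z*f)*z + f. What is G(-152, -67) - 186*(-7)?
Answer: -681178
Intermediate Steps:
G(f, z) = f + f*z² (G(f, z) = (f*z)*z + f = f*z² + f = f + f*z²)
G(-152, -67) - 186*(-7) = -152*(1 + (-67)²) - 186*(-7) = -152*(1 + 4489) - 1*(-1302) = -152*4490 + 1302 = -682480 + 1302 = -681178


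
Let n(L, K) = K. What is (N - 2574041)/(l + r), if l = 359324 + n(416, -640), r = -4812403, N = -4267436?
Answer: 6841477/4453719 ≈ 1.5361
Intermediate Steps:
l = 358684 (l = 359324 - 640 = 358684)
(N - 2574041)/(l + r) = (-4267436 - 2574041)/(358684 - 4812403) = -6841477/(-4453719) = -6841477*(-1/4453719) = 6841477/4453719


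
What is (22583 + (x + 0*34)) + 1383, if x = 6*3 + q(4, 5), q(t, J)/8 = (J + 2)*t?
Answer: 24208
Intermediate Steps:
q(t, J) = 8*t*(2 + J) (q(t, J) = 8*((J + 2)*t) = 8*((2 + J)*t) = 8*(t*(2 + J)) = 8*t*(2 + J))
x = 242 (x = 6*3 + 8*4*(2 + 5) = 18 + 8*4*7 = 18 + 224 = 242)
(22583 + (x + 0*34)) + 1383 = (22583 + (242 + 0*34)) + 1383 = (22583 + (242 + 0)) + 1383 = (22583 + 242) + 1383 = 22825 + 1383 = 24208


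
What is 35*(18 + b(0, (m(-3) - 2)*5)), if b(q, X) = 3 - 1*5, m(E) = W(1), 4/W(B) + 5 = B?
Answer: 560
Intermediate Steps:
W(B) = 4/(-5 + B)
m(E) = -1 (m(E) = 4/(-5 + 1) = 4/(-4) = 4*(-¼) = -1)
b(q, X) = -2 (b(q, X) = 3 - 5 = -2)
35*(18 + b(0, (m(-3) - 2)*5)) = 35*(18 - 2) = 35*16 = 560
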